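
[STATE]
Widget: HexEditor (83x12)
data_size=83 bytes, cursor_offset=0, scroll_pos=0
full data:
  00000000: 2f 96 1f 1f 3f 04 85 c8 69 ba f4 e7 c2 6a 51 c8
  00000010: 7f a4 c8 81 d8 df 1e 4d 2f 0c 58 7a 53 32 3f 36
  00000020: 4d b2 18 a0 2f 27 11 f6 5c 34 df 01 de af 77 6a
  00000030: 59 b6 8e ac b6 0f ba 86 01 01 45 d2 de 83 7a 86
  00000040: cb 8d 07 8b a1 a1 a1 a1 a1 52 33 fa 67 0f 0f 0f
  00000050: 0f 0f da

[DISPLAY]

00000000  2F 96 1f 1f 3f 04 85 c8  69 ba f4 e7 c2 6a 51 c8  |/...?...i....jQ.|     
00000010  7f a4 c8 81 d8 df 1e 4d  2f 0c 58 7a 53 32 3f 36  |.......M/.XzS2?6|     
00000020  4d b2 18 a0 2f 27 11 f6  5c 34 df 01 de af 77 6a  |M.../'..\4....wj|     
00000030  59 b6 8e ac b6 0f ba 86  01 01 45 d2 de 83 7a 86  |Y.........E...z.|     
00000040  cb 8d 07 8b a1 a1 a1 a1  a1 52 33 fa 67 0f 0f 0f  |.........R3.g...|     
00000050  0f 0f da                                          |...             |     
                                                                                   
                                                                                   
                                                                                   
                                                                                   
                                                                                   
                                                                                   


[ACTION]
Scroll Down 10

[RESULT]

00000050  0f 0f da                                          |...             |     
                                                                                   
                                                                                   
                                                                                   
                                                                                   
                                                                                   
                                                                                   
                                                                                   
                                                                                   
                                                                                   
                                                                                   
                                                                                   


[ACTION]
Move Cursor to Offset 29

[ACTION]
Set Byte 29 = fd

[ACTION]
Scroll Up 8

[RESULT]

00000000  2f 96 1f 1f 3f 04 85 c8  69 ba f4 e7 c2 6a 51 c8  |/...?...i....jQ.|     
00000010  7f a4 c8 81 d8 df 1e 4d  2f 0c 58 7a 53 FD 3f 36  |.......M/.XzS.?6|     
00000020  4d b2 18 a0 2f 27 11 f6  5c 34 df 01 de af 77 6a  |M.../'..\4....wj|     
00000030  59 b6 8e ac b6 0f ba 86  01 01 45 d2 de 83 7a 86  |Y.........E...z.|     
00000040  cb 8d 07 8b a1 a1 a1 a1  a1 52 33 fa 67 0f 0f 0f  |.........R3.g...|     
00000050  0f 0f da                                          |...             |     
                                                                                   
                                                                                   
                                                                                   
                                                                                   
                                                                                   
                                                                                   


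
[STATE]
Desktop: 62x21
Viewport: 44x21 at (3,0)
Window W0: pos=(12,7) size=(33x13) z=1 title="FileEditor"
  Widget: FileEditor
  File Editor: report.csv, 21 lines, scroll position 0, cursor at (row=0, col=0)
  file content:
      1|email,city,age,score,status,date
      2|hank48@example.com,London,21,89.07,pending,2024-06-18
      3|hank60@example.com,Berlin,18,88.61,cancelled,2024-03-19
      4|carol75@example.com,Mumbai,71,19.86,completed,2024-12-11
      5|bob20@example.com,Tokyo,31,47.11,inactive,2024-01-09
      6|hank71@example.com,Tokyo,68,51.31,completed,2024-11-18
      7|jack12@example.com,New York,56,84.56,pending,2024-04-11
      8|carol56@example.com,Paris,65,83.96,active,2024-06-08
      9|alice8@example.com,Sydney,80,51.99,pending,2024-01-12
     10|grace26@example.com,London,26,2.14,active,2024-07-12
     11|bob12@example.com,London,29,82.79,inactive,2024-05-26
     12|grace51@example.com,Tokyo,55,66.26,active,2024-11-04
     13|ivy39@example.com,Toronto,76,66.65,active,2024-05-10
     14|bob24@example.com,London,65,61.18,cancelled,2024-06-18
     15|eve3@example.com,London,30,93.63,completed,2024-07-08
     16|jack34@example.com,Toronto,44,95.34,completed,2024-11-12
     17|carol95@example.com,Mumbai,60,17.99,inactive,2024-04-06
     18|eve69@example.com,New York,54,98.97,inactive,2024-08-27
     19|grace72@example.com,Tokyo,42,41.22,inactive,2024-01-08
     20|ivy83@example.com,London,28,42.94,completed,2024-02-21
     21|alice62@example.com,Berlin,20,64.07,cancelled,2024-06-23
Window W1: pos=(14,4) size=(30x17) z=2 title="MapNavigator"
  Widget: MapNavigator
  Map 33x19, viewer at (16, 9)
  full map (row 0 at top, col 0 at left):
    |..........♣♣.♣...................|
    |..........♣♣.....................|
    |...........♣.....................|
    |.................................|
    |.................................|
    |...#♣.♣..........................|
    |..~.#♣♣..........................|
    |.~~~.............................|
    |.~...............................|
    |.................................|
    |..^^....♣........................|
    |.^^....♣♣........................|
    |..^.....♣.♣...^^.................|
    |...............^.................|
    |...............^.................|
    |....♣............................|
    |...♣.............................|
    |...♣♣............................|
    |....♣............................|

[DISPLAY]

                                            
                                            
                                            
                                            
           ┏━━━━━━━━━━━━━━━━━━━━━━━━━━━━┓   
           ┃ MapNavigator               ┃   
           ┠────────────────────────────┨   
         ┏━┃............................┃┓  
         ┃ ┃............................┃┃  
         ┠─┃.#♣.♣.......................┃┨  
         ┃█┃~.#♣♣.......................┃┃  
         ┃h┃~~..........................┃┃  
         ┃h┃............................┃┃  
         ┃c┃..............@.............┃┃  
         ┃b┃^^....♣.....................┃┃  
         ┃h┃^....♣♣.....................┃┃  
         ┃j┃^.....♣.♣...^^..............┃┃  
         ┃c┃.............^..............┃┃  
         ┃a┃.............^..............┃┃  
         ┗━┃..♣.........................┃┛  
           ┗━━━━━━━━━━━━━━━━━━━━━━━━━━━━┛   


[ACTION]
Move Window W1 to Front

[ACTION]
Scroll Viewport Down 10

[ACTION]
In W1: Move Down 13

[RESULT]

                                            
                                            
                                            
                                            
           ┏━━━━━━━━━━━━━━━━━━━━━━━━━━━━┓   
           ┃ MapNavigator               ┃   
           ┠────────────────────────────┨   
         ┏━┃^.....♣.♣...^^..............┃┓  
         ┃ ┃.............^..............┃┃  
         ┠─┃.............^..............┃┨  
         ┃█┃..♣.........................┃┃  
         ┃h┃.♣..........................┃┃  
         ┃h┃.♣♣.........................┃┃  
         ┃c┃..♣...........@.............┃┃  
         ┃b┃                            ┃┃  
         ┃h┃                            ┃┃  
         ┃j┃                            ┃┃  
         ┃c┃                            ┃┃  
         ┃a┃                            ┃┃  
         ┗━┃                            ┃┛  
           ┗━━━━━━━━━━━━━━━━━━━━━━━━━━━━┛   


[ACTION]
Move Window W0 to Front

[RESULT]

                                            
                                            
                                            
                                            
           ┏━━━━━━━━━━━━━━━━━━━━━━━━━━━━┓   
           ┃ MapNavigator               ┃   
           ┠────────────────────────────┨   
         ┏━━━━━━━━━━━━━━━━━━━━━━━━━━━━━━━┓  
         ┃ FileEditor                    ┃  
         ┠───────────────────────────────┨  
         ┃█mail,city,age,score,status,da▲┃  
         ┃hank48@example.com,London,21,8█┃  
         ┃hank60@example.com,Berlin,18,8░┃  
         ┃carol75@example.com,Mumbai,71,░┃  
         ┃bob20@example.com,Tokyo,31,47.░┃  
         ┃hank71@example.com,Tokyo,68,51░┃  
         ┃jack12@example.com,New York,56░┃  
         ┃carol56@example.com,Paris,65,8░┃  
         ┃alice8@example.com,Sydney,80,5▼┃  
         ┗━━━━━━━━━━━━━━━━━━━━━━━━━━━━━━━┛  
           ┗━━━━━━━━━━━━━━━━━━━━━━━━━━━━┛   


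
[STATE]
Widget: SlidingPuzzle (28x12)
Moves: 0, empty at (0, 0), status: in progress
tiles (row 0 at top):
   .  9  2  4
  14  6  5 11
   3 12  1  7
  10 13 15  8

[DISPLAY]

┌────┬────┬────┬────┐       
│    │  9 │  2 │  4 │       
├────┼────┼────┼────┤       
│ 14 │  6 │  5 │ 11 │       
├────┼────┼────┼────┤       
│  3 │ 12 │  1 │  7 │       
├────┼────┼────┼────┤       
│ 10 │ 13 │ 15 │  8 │       
└────┴────┴────┴────┘       
Moves: 0                    
                            
                            


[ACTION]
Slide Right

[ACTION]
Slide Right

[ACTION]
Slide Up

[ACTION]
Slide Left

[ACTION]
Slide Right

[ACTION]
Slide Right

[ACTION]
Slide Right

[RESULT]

┌────┬────┬────┬────┐       
│ 14 │  9 │  2 │  4 │       
├────┼────┼────┼────┤       
│    │  6 │  5 │ 11 │       
├────┼────┼────┼────┤       
│  3 │ 12 │  1 │  7 │       
├────┼────┼────┼────┤       
│ 10 │ 13 │ 15 │  8 │       
└────┴────┴────┴────┘       
Moves: 3                    
                            
                            


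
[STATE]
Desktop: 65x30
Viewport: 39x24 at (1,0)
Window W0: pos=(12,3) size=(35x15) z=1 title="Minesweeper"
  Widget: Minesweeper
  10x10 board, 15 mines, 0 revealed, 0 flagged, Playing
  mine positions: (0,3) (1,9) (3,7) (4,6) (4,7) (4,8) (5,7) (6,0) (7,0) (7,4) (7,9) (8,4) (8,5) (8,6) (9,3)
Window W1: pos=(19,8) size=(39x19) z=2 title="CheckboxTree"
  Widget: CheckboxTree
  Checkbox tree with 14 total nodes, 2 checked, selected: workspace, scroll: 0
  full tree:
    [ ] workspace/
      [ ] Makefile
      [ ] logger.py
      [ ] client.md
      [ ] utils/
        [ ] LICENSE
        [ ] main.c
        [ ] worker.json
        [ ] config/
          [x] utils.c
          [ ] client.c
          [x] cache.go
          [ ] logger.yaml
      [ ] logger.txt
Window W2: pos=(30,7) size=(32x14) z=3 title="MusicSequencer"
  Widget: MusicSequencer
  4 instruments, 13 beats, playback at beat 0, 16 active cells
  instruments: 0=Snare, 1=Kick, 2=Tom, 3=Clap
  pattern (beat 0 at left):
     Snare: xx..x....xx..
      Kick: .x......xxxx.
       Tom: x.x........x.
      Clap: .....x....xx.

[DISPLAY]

                                       
                                       
                                       
           ┏━━━━━━━━━━━━━━━━━━━━━━━━━━━
           ┃ Minesweeper               
           ┠───────────────────────────
           ┃■■■■■■■■■■                 
           ┃■■■■■■■■■■       ┏━━━━━━━━━
           ┃■■■■■■┏━━━━━━━━━━┃ MusicSeq
           ┃■■■■■■┃ CheckboxT┠─────────
           ┃■■■■■■┠──────────┃      ▼12
           ┃■■■■■■┃>[-] works┃ Snare██·
           ┃■■■■■■┃   [ ] Mak┃  Kick·█·
           ┃■■■■■■┃   [ ] log┃   Tom█·█
           ┃■■■■■■┃   [ ] cli┃  Clap···
           ┃■■■■■■┃   [-] uti┃         
           ┃      ┃     [ ] L┃         
           ┗━━━━━━┃     [ ] m┃         
                  ┃     [ ] w┃         
                  ┃     [-] c┃         
                  ┃       [x]┗━━━━━━━━━
                  ┃       [ ] client.c 
                  ┃       [x] cache.go 
                  ┃       [ ] logger.ya


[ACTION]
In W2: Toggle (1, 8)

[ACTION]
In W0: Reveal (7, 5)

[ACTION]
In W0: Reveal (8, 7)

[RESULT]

                                       
                                       
                                       
           ┏━━━━━━━━━━━━━━━━━━━━━━━━━━━
           ┃ Minesweeper               
           ┠───────────────────────────
           ┃■■■■■■■■■■                 
           ┃■■■■■■■■■■       ┏━━━━━━━━━
           ┃■■■■■■┏━━━━━━━━━━┃ MusicSeq
           ┃■■■■■■┃ CheckboxT┠─────────
           ┃■■■■■■┠──────────┃      ▼12
           ┃■■■■■■┃>[-] works┃ Snare██·
           ┃■■■■■■┃   [ ] Mak┃  Kick·█·
           ┃■■■■■4┃   [ ] log┃   Tom█·█
           ┃■■■■■■┃   [ ] cli┃  Clap···
           ┃■■■■■■┃   [-] uti┃         
           ┃      ┃     [ ] L┃         
           ┗━━━━━━┃     [ ] m┃         
                  ┃     [ ] w┃         
                  ┃     [-] c┃         
                  ┃       [x]┗━━━━━━━━━
                  ┃       [ ] client.c 
                  ┃       [x] cache.go 
                  ┃       [ ] logger.ya


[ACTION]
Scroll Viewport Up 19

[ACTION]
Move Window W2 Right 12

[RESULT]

                                       
                                       
                                       
           ┏━━━━━━━━━━━━━━━━━━━━━━━━━━━
           ┃ Minesweeper               
           ┠───────────────────────────
           ┃■■■■■■■■■■                 
           ┃■■■■■■■■■■          ┏━━━━━━
           ┃■■■■■■┏━━━━━━━━━━━━━┃ Music
           ┃■■■■■■┃ CheckboxTree┠──────
           ┃■■■■■■┠─────────────┃      
           ┃■■■■■■┃>[-] workspac┃ Snare
           ┃■■■■■■┃   [ ] Makefi┃  Kick
           ┃■■■■■4┃   [ ] logger┃   Tom
           ┃■■■■■■┃   [ ] client┃  Clap
           ┃■■■■■■┃   [-] utils/┃      
           ┃      ┃     [ ] LICE┃      
           ┗━━━━━━┃     [ ] main┃      
                  ┃     [ ] work┃      
                  ┃     [-] conf┃      
                  ┃       [x] ut┗━━━━━━
                  ┃       [ ] client.c 
                  ┃       [x] cache.go 
                  ┃       [ ] logger.ya


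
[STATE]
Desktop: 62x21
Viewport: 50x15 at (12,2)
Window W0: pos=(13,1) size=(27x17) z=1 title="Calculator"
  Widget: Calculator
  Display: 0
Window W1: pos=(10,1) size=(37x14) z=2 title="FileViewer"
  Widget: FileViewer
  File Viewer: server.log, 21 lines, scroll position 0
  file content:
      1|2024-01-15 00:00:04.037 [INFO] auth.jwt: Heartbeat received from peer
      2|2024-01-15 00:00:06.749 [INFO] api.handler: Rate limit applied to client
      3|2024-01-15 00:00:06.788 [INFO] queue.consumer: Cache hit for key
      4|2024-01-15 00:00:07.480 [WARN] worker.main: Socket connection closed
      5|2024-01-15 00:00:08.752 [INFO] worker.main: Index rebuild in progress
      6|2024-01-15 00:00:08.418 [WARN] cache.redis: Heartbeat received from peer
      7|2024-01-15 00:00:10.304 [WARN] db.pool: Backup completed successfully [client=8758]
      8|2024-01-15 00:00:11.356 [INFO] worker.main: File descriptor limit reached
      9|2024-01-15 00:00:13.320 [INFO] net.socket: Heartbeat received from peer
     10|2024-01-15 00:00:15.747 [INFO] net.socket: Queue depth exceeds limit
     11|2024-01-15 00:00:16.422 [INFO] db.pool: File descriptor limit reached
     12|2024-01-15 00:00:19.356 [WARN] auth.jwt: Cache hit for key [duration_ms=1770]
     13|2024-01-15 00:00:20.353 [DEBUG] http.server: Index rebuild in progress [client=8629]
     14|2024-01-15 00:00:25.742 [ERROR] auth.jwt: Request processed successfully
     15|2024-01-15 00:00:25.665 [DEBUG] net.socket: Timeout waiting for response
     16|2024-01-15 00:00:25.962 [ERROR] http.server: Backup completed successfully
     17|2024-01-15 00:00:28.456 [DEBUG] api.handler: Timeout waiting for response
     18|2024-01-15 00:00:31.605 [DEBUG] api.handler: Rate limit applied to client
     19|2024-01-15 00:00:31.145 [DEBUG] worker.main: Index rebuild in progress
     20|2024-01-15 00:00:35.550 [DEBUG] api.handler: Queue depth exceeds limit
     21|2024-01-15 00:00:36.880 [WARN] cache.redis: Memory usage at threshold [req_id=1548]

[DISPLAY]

FileViewer                        ┃               
──────────────────────────────────┨               
024-01-15 00:00:04.037 [INFO] aut▲┃               
024-01-15 00:00:06.749 [INFO] api█┃               
024-01-15 00:00:06.788 [INFO] que░┃               
024-01-15 00:00:07.480 [WARN] wor░┃               
024-01-15 00:00:08.752 [INFO] wor░┃               
024-01-15 00:00:08.418 [WARN] cac░┃               
024-01-15 00:00:10.304 [WARN] db.░┃               
024-01-15 00:00:11.356 [INFO] wor░┃               
024-01-15 00:00:13.320 [INFO] net░┃               
024-01-15 00:00:15.747 [INFO] net▼┃               
━━━━━━━━━━━━━━━━━━━━━━━━━━━━━━━━━━┛               
 ┃└───┴───┴───┴───┘        ┃                      
 ┃                         ┃                      


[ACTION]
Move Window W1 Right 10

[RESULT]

 ┃ Calcu┃ FileViewer                        ┃     
 ┠──────┠───────────────────────────────────┨     
 ┃      ┃2024-01-15 00:00:04.037 [INFO] aut▲┃     
 ┃┌───┬─┃2024-01-15 00:00:06.749 [INFO] api█┃     
 ┃│ 7 │ ┃2024-01-15 00:00:06.788 [INFO] que░┃     
 ┃├───┼─┃2024-01-15 00:00:07.480 [WARN] wor░┃     
 ┃│ 4 │ ┃2024-01-15 00:00:08.752 [INFO] wor░┃     
 ┃├───┼─┃2024-01-15 00:00:08.418 [WARN] cac░┃     
 ┃│ 1 │ ┃2024-01-15 00:00:10.304 [WARN] db.░┃     
 ┃├───┼─┃2024-01-15 00:00:11.356 [INFO] wor░┃     
 ┃│ 0 │ ┃2024-01-15 00:00:13.320 [INFO] net░┃     
 ┃├───┼─┃2024-01-15 00:00:15.747 [INFO] net▼┃     
 ┃│ C │ ┗━━━━━━━━━━━━━━━━━━━━━━━━━━━━━━━━━━━┛     
 ┃└───┴───┴───┴───┘        ┃                      
 ┃                         ┃                      


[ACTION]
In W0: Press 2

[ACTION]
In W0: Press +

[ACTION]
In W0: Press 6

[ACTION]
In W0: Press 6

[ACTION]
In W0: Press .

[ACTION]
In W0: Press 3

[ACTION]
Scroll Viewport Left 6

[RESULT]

       ┃ Calcu┃ FileViewer                        
       ┠──────┠───────────────────────────────────
       ┃      ┃2024-01-15 00:00:04.037 [INFO] aut▲
       ┃┌───┬─┃2024-01-15 00:00:06.749 [INFO] api█
       ┃│ 7 │ ┃2024-01-15 00:00:06.788 [INFO] que░
       ┃├───┼─┃2024-01-15 00:00:07.480 [WARN] wor░
       ┃│ 4 │ ┃2024-01-15 00:00:08.752 [INFO] wor░
       ┃├───┼─┃2024-01-15 00:00:08.418 [WARN] cac░
       ┃│ 1 │ ┃2024-01-15 00:00:10.304 [WARN] db.░
       ┃├───┼─┃2024-01-15 00:00:11.356 [INFO] wor░
       ┃│ 0 │ ┃2024-01-15 00:00:13.320 [INFO] net░
       ┃├───┼─┃2024-01-15 00:00:15.747 [INFO] net▼
       ┃│ C │ ┗━━━━━━━━━━━━━━━━━━━━━━━━━━━━━━━━━━━
       ┃└───┴───┴───┴───┘        ┃                
       ┃                         ┃                


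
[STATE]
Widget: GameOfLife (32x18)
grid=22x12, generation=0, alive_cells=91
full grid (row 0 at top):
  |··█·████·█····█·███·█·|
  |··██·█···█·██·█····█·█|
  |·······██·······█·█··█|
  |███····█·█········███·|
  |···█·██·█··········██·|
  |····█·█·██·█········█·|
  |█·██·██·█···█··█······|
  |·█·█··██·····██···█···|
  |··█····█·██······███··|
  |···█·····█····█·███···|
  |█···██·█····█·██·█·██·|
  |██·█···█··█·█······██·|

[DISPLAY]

Gen: 0                          
··█·████·█····█·███·█·          
··██·█···█·██·█····█·█          
·······██·······█·█··█          
███····█·█········███·          
···█·██·█··········██·          
····█·█·██·█········█·          
█·██·██·█···█··█······          
·█·█··██·····██···█···          
··█····█·██······███··          
···█·····█····█·███···          
█···██·█····█·██·█·██·          
██·█···█··█·█······██·          
                                
                                
                                
                                
                                


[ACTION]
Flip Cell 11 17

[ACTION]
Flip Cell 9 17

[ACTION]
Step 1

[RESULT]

Gen: 1                          
··█·███·█·█··█·█·████·          
··██·█···██··█··█··█·█          
···█··██·██······██··█          
·██······█·······██··█          
·██████···█·······█··█          
··█·····██·········██·          
·███····██··███·······          
·█·███···█···██··███··          
··██··██·██··███···█··          
···██·█··██··██·█···█·          
█████·█·█··█··██·█··█·          
██··█·█····█·█··█··██·          
                                
                                
                                
                                
                                


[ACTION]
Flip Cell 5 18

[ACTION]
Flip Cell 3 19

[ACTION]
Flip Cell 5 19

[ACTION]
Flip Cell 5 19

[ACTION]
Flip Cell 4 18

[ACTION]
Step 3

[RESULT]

Gen: 4                          
··█·············█···█·          
·█·██·██·············█          
·█·█·····█·····█···█·█          
··██·██··█·····█··█··█          
··········█··········█          
·······██·███·····█··█          
·········█·█·██·····██          
······█·█··█·█··██····          
·····█·······█·███····          
·····█·█·····█··█·█···          
·····█·█··█····█·███·█          
······█·········██████          
                                
                                
                                
                                
                                


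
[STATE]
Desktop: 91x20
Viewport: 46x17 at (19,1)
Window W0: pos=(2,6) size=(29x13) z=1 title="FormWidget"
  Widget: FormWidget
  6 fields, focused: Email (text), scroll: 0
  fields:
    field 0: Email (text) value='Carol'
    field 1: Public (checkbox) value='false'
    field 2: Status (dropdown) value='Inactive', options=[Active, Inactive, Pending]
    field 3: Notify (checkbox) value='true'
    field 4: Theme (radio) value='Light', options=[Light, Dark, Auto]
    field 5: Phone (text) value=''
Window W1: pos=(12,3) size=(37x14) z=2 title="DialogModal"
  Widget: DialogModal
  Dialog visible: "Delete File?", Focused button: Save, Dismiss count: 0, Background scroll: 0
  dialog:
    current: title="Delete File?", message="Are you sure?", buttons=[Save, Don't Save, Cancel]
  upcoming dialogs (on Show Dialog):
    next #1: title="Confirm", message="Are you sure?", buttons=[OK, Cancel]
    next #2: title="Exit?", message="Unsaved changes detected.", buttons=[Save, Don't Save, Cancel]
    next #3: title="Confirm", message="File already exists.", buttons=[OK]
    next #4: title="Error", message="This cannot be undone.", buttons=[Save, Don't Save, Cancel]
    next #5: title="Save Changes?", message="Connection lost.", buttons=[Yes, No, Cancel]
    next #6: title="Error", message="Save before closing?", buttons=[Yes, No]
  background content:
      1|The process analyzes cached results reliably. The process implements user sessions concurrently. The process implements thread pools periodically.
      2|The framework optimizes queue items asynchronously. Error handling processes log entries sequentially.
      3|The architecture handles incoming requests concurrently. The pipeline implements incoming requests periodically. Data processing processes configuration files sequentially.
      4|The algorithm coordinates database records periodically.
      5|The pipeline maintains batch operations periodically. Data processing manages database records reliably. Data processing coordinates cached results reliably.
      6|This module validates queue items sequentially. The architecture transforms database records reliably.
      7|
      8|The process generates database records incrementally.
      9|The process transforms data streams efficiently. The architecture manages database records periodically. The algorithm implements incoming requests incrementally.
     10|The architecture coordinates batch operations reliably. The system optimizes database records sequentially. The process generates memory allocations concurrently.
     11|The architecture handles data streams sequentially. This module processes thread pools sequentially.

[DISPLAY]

                                              
                                              
━━━━━━━━━━━━━━━━━━━━━━━━━━━━━┓                
gModal                       ┃                
─────────────────────────────┨                
ocess analyzes cached results┃                
amework optimizes queue items┃                
──────────────────────────┐ r┃                
      Delete File?        │e ┃                
     Are you sure?        │at┃                
ave]  Don't Save   Cancel │ s┃                
──────────────────────────┘  ┃                
ocess generates database reco┃                
ocess transforms data streams┃                
chitecture coordinates batch ┃                
━━━━━━━━━━━━━━━━━━━━━━━━━━━━━┛                
           ┃                                  


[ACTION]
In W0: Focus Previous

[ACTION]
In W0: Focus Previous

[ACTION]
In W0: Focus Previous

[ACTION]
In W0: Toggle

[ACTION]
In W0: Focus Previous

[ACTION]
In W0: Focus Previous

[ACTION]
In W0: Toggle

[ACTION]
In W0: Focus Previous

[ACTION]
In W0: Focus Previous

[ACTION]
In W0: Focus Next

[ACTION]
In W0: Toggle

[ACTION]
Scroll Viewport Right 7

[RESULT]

                                              
                                              
━━━━━━━━━━━━━━━━━━━━━━┓                       
                      ┃                       
──────────────────────┨                       
nalyzes cached results┃                       
 optimizes queue items┃                       
───────────────────┐ r┃                       
elete File?        │e ┃                       
e you sure?        │at┃                       
on't Save   Cancel │ s┃                       
───────────────────┘  ┃                       
enerates database reco┃                       
ransforms data streams┃                       
ure coordinates batch ┃                       
━━━━━━━━━━━━━━━━━━━━━━┛                       
    ┃                                         


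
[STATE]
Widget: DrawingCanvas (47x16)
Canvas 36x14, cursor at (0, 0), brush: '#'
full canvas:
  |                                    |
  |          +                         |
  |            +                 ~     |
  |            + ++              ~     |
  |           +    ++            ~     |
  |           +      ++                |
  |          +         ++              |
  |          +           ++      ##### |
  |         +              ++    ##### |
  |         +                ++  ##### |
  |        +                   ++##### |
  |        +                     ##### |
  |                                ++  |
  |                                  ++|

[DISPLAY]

+                                              
          +                                    
            +                 ~                
            + ++              ~                
           +    ++            ~                
           +      ++                           
          +         ++                         
          +           ++      #####            
         +              ++    #####            
         +                ++  #####            
        +                   ++#####            
        +                     #####            
                                ++             
                                  ++           
                                               
                                               


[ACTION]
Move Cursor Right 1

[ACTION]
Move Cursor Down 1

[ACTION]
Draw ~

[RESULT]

                                               
 ~        +                                    
            +                 ~                
            + ++              ~                
           +    ++            ~                
           +      ++                           
          +         ++                         
          +           ++      #####            
         +              ++    #####            
         +                ++  #####            
        +                   ++#####            
        +                     #####            
                                ++             
                                  ++           
                                               
                                               


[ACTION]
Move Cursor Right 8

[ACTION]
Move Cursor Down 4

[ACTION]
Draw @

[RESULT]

                                               
 ~        +                                    
            +                 ~                
            + ++              ~                
           +    ++            ~                
         @ +      ++                           
          +         ++                         
          +           ++      #####            
         +              ++    #####            
         +                ++  #####            
        +                   ++#####            
        +                     #####            
                                ++             
                                  ++           
                                               
                                               


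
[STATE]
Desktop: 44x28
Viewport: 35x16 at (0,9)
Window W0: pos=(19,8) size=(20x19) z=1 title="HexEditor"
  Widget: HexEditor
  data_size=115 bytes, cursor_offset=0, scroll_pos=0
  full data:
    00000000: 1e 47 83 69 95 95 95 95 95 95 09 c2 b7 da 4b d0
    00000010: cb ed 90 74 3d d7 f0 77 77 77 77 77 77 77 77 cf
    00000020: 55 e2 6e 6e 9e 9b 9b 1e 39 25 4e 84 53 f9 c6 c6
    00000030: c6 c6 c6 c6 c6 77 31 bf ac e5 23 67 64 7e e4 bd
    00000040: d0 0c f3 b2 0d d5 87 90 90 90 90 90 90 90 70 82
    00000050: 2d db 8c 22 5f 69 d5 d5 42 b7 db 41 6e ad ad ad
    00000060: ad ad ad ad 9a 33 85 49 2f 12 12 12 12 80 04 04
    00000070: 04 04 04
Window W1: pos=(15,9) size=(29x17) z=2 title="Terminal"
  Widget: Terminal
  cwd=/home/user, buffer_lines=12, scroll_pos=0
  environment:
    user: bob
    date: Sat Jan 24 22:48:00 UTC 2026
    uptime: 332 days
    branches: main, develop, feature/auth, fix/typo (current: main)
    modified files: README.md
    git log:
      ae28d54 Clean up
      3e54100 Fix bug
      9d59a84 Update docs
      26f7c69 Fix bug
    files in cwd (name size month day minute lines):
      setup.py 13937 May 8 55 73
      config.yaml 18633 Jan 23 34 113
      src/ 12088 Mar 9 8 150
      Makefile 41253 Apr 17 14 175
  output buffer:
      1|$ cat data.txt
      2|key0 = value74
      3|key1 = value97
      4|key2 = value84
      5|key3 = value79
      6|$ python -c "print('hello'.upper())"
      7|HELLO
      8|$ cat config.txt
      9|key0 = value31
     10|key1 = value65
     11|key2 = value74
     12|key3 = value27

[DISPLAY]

               ┏━━━━━━━━━━━━━━━━━━━
               ┃ Terminal          
               ┠───────────────────
               ┃$ cat data.txt     
               ┃key0 = value74     
               ┃key1 = value97     
               ┃key2 = value84     
               ┃key3 = value79     
               ┃$ python -c "print(
               ┃HELLO              
               ┃$ cat config.txt   
               ┃key0 = value31     
               ┃key1 = value65     
               ┃key2 = value74     
               ┃key3 = value27     
               ┃$ █                


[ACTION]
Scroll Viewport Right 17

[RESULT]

      ┏━━━━━━━━━━━━━━━━━━━━━━━━━━━┓
      ┃ Terminal                  ┃
      ┠───────────────────────────┨
      ┃$ cat data.txt             ┃
      ┃key0 = value74             ┃
      ┃key1 = value97             ┃
      ┃key2 = value84             ┃
      ┃key3 = value79             ┃
      ┃$ python -c "print('hello'.┃
      ┃HELLO                      ┃
      ┃$ cat config.txt           ┃
      ┃key0 = value31             ┃
      ┃key1 = value65             ┃
      ┃key2 = value74             ┃
      ┃key3 = value27             ┃
      ┃$ █                        ┃


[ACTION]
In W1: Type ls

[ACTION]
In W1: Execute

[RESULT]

      ┏━━━━━━━━━━━━━━━━━━━━━━━━━━━┓
      ┃ Terminal                  ┃
      ┠───────────────────────────┨
      ┃key1 = value97             ┃
      ┃key2 = value84             ┃
      ┃key3 = value79             ┃
      ┃$ python -c "print('hello'.┃
      ┃HELLO                      ┃
      ┃$ cat config.txt           ┃
      ┃key0 = value31             ┃
      ┃key1 = value65             ┃
      ┃key2 = value74             ┃
      ┃key3 = value27             ┃
      ┃$ ls                       ┃
      ┃setup.py  config.yaml  src/┃
      ┃$ █                        ┃


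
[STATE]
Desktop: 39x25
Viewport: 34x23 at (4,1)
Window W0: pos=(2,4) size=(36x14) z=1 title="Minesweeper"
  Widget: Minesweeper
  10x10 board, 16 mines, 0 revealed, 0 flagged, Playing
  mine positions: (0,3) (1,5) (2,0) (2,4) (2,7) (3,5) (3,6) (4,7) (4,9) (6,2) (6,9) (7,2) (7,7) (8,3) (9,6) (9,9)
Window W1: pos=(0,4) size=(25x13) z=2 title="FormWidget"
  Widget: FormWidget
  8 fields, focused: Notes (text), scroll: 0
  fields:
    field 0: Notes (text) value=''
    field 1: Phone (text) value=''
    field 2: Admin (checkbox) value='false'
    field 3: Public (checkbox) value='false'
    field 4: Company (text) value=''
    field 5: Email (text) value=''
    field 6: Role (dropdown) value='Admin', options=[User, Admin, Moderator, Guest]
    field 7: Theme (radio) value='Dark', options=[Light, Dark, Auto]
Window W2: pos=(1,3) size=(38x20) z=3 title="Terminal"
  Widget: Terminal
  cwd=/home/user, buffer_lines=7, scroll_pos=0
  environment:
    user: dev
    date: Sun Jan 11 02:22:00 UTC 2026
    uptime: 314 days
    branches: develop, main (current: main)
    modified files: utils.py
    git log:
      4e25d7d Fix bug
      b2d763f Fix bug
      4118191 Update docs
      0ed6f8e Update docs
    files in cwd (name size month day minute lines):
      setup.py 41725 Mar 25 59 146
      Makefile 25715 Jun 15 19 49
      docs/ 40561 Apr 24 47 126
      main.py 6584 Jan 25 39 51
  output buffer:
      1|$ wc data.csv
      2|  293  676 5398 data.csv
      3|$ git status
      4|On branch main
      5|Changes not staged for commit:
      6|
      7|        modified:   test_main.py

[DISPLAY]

                                  
                                  
━━━━━━━━━━━━━━━━━━━━━━━━━━━━━━━━━━
erminal                           
──────────────────────────────────
wc data.csv                       
293  676 5398 data.csv            
git status                        
 branch main                      
anges not staged for commit:      
                                  
      modified:   test_main.py    
█                                 
                                  
                                  
                                  
                                  
                                  
                                  
                                  
                                  
━━━━━━━━━━━━━━━━━━━━━━━━━━━━━━━━━━
                                  


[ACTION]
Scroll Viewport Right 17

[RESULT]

                                  
                                  
━━━━━━━━━━━━━━━━━━━━━━━━━━━━━━━━━┓
rminal                           ┃
─────────────────────────────────┨
c data.csv                       ┃
93  676 5398 data.csv            ┃
it status                        ┃
branch main                      ┃
nges not staged for commit:      ┃
                                 ┃
     modified:   test_main.py    ┃
                                 ┃
                                 ┃
                                 ┃
                                 ┃
                                 ┃
                                 ┃
                                 ┃
                                 ┃
                                 ┃
━━━━━━━━━━━━━━━━━━━━━━━━━━━━━━━━━┛
                                  


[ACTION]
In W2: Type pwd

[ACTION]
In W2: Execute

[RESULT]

                                  
                                  
━━━━━━━━━━━━━━━━━━━━━━━━━━━━━━━━━┓
rminal                           ┃
─────────────────────────────────┨
c data.csv                       ┃
93  676 5398 data.csv            ┃
it status                        ┃
branch main                      ┃
nges not staged for commit:      ┃
                                 ┃
     modified:   test_main.py    ┃
wd                               ┃
me/user                          ┃
                                 ┃
                                 ┃
                                 ┃
                                 ┃
                                 ┃
                                 ┃
                                 ┃
━━━━━━━━━━━━━━━━━━━━━━━━━━━━━━━━━┛
                                  


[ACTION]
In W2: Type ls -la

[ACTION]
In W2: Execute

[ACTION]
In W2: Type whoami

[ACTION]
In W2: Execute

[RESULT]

                                  
                                  
━━━━━━━━━━━━━━━━━━━━━━━━━━━━━━━━━┓
rminal                           ┃
─────────────────────────────────┨
93  676 5398 data.csv            ┃
it status                        ┃
branch main                      ┃
nges not staged for commit:      ┃
                                 ┃
     modified:   test_main.py    ┃
wd                               ┃
me/user                          ┃
s -la                            ┃
-r--r--  1 dev group    41725 Mar┃
-r--r--  1 dev group    25715 Jun┃
xr-xr-x  1 dev group    40561 Apr┃
-r--r--  1 dev group     6584 Jan┃
hoami                            ┃
                                 ┃
                                 ┃
━━━━━━━━━━━━━━━━━━━━━━━━━━━━━━━━━┛
                                  
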